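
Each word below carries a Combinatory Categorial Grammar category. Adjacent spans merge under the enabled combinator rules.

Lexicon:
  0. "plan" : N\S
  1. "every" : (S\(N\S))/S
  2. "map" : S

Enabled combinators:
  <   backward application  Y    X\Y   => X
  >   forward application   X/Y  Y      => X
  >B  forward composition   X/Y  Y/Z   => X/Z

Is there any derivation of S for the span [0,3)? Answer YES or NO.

[0,3] S   <
  [0,1] "plan" : N\S
  [1,3] S\(N\S)   >
    [1,2] "every" : (S\(N\S))/S
    [2,3] "map" : S

YES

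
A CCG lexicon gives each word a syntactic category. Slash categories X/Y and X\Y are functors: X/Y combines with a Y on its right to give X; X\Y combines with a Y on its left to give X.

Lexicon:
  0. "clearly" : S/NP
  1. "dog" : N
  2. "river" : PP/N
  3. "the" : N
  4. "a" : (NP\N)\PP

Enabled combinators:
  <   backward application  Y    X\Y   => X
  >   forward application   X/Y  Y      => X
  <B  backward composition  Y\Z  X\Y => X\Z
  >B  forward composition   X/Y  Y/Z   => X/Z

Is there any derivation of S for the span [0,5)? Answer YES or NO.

YES

[0,5] S   >
  [0,1] "clearly" : S/NP
  [1,5] NP   <
    [1,2] "dog" : N
    [2,5] NP\N   <
      [2,4] PP   >
        [2,3] "river" : PP/N
        [3,4] "the" : N
      [4,5] "a" : (NP\N)\PP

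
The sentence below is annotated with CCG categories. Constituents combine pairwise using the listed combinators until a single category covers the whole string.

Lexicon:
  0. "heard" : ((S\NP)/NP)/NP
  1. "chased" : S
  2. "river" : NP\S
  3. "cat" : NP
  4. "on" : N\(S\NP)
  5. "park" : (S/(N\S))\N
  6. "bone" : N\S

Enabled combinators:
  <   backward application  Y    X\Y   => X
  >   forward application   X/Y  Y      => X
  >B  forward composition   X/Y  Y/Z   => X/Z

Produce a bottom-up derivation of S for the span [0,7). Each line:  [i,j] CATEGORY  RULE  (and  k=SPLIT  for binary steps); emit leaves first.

[0,1] ((S\NP)/NP)/NP  lex  "heard"
[1,2] S  lex  "chased"
[2,3] NP\S  lex  "river"
[1,3] NP  <  k=2
[0,3] (S\NP)/NP  >  k=1
[3,4] NP  lex  "cat"
[0,4] S\NP  >  k=3
[4,5] N\(S\NP)  lex  "on"
[0,5] N  <  k=4
[5,6] (S/(N\S))\N  lex  "park"
[0,6] S/(N\S)  <  k=5
[6,7] N\S  lex  "bone"
[0,7] S  >  k=6

[0,7] S   >
  [0,6] S/(N\S)   <
    [0,5] N   <
      [0,4] S\NP   >
        [0,3] (S\NP)/NP   >
          [0,1] "heard" : ((S\NP)/NP)/NP
          [1,3] NP   <
            [1,2] "chased" : S
            [2,3] "river" : NP\S
        [3,4] "cat" : NP
      [4,5] "on" : N\(S\NP)
    [5,6] "park" : (S/(N\S))\N
  [6,7] "bone" : N\S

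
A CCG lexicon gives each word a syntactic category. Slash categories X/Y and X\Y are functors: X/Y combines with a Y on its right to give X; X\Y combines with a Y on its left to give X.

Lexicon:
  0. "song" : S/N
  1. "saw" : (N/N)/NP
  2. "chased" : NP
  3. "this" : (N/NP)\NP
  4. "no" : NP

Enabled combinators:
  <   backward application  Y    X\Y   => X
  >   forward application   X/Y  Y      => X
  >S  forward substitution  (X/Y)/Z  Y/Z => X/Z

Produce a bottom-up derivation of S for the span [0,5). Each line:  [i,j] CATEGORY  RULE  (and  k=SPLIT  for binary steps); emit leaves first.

[0,1] S/N  lex  "song"
[1,2] (N/N)/NP  lex  "saw"
[2,3] NP  lex  "chased"
[3,4] (N/NP)\NP  lex  "this"
[2,4] N/NP  <  k=3
[1,4] N/NP  >S  k=2
[4,5] NP  lex  "no"
[1,5] N  >  k=4
[0,5] S  >  k=1

[0,5] S   >
  [0,1] "song" : S/N
  [1,5] N   >
    [1,4] N/NP   >S
      [1,2] "saw" : (N/N)/NP
      [2,4] N/NP   <
        [2,3] "chased" : NP
        [3,4] "this" : (N/NP)\NP
    [4,5] "no" : NP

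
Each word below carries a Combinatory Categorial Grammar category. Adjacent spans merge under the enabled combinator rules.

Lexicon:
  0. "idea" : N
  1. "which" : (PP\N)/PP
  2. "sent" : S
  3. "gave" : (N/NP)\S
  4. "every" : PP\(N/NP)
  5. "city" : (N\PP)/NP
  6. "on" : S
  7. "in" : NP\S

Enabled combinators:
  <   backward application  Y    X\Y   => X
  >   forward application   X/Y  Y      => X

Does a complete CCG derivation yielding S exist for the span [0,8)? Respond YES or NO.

NO

N (PP\N)/PP S (N/NP)\S PP\(N/NP) (N\PP)/NP S NP\S
CKY chart[0,8] = {N}; S ∉ chart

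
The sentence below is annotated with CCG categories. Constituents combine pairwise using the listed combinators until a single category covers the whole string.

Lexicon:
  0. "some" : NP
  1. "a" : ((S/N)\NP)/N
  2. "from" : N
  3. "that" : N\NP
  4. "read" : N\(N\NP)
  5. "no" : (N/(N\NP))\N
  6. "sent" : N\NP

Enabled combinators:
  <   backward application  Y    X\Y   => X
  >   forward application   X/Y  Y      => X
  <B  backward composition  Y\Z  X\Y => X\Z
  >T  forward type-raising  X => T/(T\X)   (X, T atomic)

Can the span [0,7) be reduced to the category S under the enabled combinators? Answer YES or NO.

YES

[0,7] S   >
  [0,3] S/N   <
    [0,1] "some" : NP
    [1,3] (S/N)\NP   >
      [1,2] "a" : ((S/N)\NP)/N
      [2,3] "from" : N
  [3,7] N   >
    [3,6] N/(N\NP)   <
      [3,5] N   <
        [3,4] "that" : N\NP
        [4,5] "read" : N\(N\NP)
      [5,6] "no" : (N/(N\NP))\N
    [6,7] "sent" : N\NP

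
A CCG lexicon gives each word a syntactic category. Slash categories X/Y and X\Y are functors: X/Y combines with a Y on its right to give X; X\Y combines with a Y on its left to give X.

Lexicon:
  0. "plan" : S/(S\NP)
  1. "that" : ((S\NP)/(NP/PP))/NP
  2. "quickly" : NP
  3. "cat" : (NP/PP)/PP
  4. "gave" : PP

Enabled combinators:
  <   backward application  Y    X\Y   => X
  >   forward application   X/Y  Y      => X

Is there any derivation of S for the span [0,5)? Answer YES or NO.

[0,5] S   >
  [0,1] "plan" : S/(S\NP)
  [1,5] S\NP   >
    [1,3] (S\NP)/(NP/PP)   >
      [1,2] "that" : ((S\NP)/(NP/PP))/NP
      [2,3] "quickly" : NP
    [3,5] NP/PP   >
      [3,4] "cat" : (NP/PP)/PP
      [4,5] "gave" : PP

YES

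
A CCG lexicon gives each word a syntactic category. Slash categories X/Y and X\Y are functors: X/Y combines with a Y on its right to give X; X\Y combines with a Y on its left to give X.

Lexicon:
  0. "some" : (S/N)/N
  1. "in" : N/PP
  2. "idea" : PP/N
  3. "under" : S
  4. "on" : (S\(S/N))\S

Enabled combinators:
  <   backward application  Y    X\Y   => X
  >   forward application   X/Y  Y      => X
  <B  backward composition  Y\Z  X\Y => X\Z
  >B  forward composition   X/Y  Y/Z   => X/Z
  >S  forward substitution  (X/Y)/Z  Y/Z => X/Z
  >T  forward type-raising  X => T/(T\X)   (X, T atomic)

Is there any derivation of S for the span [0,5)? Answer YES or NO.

[0,5] S   <
  [0,3] S/N   >S
    [0,1] "some" : (S/N)/N
    [1,3] N/N   >B
      [1,2] "in" : N/PP
      [2,3] "idea" : PP/N
  [3,5] S\(S/N)   <
    [3,4] "under" : S
    [4,5] "on" : (S\(S/N))\S

YES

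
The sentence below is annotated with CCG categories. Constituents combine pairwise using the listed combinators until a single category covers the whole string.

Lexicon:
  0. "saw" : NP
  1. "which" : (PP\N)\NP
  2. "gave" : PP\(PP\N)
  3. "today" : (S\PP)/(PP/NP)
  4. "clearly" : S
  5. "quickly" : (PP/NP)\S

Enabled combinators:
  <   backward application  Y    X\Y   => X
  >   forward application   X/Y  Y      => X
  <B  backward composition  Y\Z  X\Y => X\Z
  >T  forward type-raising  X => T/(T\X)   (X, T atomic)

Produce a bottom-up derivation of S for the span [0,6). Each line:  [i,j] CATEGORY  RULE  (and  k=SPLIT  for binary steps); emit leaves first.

[0,1] NP  lex  "saw"
[1,2] (PP\N)\NP  lex  "which"
[0,2] PP\N  <  k=1
[2,3] PP\(PP\N)  lex  "gave"
[0,3] PP  <  k=2
[3,4] (S\PP)/(PP/NP)  lex  "today"
[4,5] S  lex  "clearly"
[5,6] (PP/NP)\S  lex  "quickly"
[4,6] PP/NP  <  k=5
[3,6] S\PP  >  k=4
[0,6] S  <  k=3

[0,6] S   <
  [0,3] PP   <
    [0,2] PP\N   <
      [0,1] "saw" : NP
      [1,2] "which" : (PP\N)\NP
    [2,3] "gave" : PP\(PP\N)
  [3,6] S\PP   >
    [3,4] "today" : (S\PP)/(PP/NP)
    [4,6] PP/NP   <
      [4,5] "clearly" : S
      [5,6] "quickly" : (PP/NP)\S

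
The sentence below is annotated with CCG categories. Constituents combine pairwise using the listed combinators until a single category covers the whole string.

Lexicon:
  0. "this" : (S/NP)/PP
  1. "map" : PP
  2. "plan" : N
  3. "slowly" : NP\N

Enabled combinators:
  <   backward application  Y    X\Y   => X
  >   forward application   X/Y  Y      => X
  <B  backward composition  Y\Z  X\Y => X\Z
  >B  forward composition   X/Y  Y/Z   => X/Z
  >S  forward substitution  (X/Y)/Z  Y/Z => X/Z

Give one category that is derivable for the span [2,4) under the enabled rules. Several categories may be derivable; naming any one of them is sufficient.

[0,4] S   >
  [0,2] S/NP   >
    [0,1] "this" : (S/NP)/PP
    [1,2] "map" : PP
  [2,4] NP   <
    [2,3] "plan" : N
    [3,4] "slowly" : NP\N

NP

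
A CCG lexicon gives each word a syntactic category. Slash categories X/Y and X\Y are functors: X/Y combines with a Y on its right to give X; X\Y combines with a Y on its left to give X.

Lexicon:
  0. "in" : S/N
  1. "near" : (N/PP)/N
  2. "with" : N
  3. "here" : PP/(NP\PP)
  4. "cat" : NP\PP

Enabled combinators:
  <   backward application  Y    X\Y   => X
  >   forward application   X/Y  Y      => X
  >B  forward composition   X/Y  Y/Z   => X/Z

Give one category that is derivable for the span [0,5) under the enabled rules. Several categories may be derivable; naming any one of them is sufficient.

[0,5] S   >
  [0,3] S/PP   >B
    [0,1] "in" : S/N
    [1,3] N/PP   >
      [1,2] "near" : (N/PP)/N
      [2,3] "with" : N
  [3,5] PP   >
    [3,4] "here" : PP/(NP\PP)
    [4,5] "cat" : NP\PP

S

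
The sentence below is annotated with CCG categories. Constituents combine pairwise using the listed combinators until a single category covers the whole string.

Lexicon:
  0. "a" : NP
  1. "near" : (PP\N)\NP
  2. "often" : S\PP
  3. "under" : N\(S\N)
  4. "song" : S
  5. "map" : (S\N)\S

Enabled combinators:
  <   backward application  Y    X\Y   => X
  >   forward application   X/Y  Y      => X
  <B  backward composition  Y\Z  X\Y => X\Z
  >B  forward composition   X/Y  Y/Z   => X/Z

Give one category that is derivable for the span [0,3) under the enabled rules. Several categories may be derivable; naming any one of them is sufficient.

[0,6] S   <
  [0,4] N   <
    [0,3] S\N   <B
      [0,2] PP\N   <
        [0,1] "a" : NP
        [1,2] "near" : (PP\N)\NP
      [2,3] "often" : S\PP
    [3,4] "under" : N\(S\N)
  [4,6] S\N   <
    [4,5] "song" : S
    [5,6] "map" : (S\N)\S

S\N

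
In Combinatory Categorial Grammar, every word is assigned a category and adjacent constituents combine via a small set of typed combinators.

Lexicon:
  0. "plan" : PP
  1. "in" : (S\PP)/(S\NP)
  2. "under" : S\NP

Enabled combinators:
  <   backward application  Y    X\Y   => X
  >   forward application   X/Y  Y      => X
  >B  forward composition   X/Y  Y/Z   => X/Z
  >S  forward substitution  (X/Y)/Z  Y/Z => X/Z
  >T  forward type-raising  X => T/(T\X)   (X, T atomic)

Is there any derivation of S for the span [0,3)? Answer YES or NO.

YES

[0,3] S   >
  [0,1] S/(S\PP)   >T
    [0,1] "plan" : PP
  [1,3] S\PP   >
    [1,2] "in" : (S\PP)/(S\NP)
    [2,3] "under" : S\NP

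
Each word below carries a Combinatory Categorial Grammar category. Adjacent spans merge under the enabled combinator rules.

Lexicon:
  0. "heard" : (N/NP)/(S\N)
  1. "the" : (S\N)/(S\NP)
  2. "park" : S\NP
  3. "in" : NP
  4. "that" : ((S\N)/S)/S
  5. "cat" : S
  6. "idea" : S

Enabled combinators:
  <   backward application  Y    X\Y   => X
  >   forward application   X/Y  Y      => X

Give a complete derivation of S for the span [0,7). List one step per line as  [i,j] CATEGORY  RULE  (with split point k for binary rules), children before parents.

[0,7] S   <
  [0,4] N   >
    [0,3] N/NP   >
      [0,1] "heard" : (N/NP)/(S\N)
      [1,3] S\N   >
        [1,2] "the" : (S\N)/(S\NP)
        [2,3] "park" : S\NP
    [3,4] "in" : NP
  [4,7] S\N   >
    [4,6] (S\N)/S   >
      [4,5] "that" : ((S\N)/S)/S
      [5,6] "cat" : S
    [6,7] "idea" : S

[0,1] (N/NP)/(S\N)  lex  "heard"
[1,2] (S\N)/(S\NP)  lex  "the"
[2,3] S\NP  lex  "park"
[1,3] S\N  >  k=2
[0,3] N/NP  >  k=1
[3,4] NP  lex  "in"
[0,4] N  >  k=3
[4,5] ((S\N)/S)/S  lex  "that"
[5,6] S  lex  "cat"
[4,6] (S\N)/S  >  k=5
[6,7] S  lex  "idea"
[4,7] S\N  >  k=6
[0,7] S  <  k=4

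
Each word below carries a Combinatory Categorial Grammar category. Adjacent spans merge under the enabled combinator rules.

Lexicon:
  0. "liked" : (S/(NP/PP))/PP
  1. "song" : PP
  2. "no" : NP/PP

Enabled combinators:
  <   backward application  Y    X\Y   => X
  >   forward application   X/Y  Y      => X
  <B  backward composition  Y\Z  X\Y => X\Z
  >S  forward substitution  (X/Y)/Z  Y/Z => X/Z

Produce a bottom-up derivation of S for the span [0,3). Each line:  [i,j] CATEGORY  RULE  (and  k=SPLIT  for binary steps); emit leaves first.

[0,1] (S/(NP/PP))/PP  lex  "liked"
[1,2] PP  lex  "song"
[0,2] S/(NP/PP)  >  k=1
[2,3] NP/PP  lex  "no"
[0,3] S  >  k=2

[0,3] S   >
  [0,2] S/(NP/PP)   >
    [0,1] "liked" : (S/(NP/PP))/PP
    [1,2] "song" : PP
  [2,3] "no" : NP/PP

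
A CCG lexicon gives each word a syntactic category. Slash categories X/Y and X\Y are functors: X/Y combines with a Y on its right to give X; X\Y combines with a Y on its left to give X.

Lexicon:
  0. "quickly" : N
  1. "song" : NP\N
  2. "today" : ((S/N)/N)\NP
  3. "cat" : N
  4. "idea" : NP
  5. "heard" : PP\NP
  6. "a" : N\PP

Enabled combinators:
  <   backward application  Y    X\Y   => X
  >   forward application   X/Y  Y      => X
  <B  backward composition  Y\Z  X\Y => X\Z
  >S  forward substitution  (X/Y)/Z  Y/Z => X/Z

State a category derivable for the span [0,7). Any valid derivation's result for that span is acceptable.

S

[0,7] S   >
  [0,4] S/N   >
    [0,3] (S/N)/N   <
      [0,2] NP   <
        [0,1] "quickly" : N
        [1,2] "song" : NP\N
      [2,3] "today" : ((S/N)/N)\NP
    [3,4] "cat" : N
  [4,7] N   <
    [4,6] PP   <
      [4,5] "idea" : NP
      [5,6] "heard" : PP\NP
    [6,7] "a" : N\PP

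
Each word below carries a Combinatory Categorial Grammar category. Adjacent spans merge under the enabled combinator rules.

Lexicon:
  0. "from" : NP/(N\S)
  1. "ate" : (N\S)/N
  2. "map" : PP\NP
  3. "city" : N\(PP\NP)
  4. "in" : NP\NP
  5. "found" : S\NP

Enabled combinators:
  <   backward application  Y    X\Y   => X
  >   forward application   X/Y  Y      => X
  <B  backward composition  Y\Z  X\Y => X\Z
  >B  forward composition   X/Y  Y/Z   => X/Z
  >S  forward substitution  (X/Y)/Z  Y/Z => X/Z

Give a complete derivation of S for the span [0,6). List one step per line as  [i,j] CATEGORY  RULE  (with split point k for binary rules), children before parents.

[0,6] S   <
  [0,4] NP   >
    [0,2] NP/N   >B
      [0,1] "from" : NP/(N\S)
      [1,2] "ate" : (N\S)/N
    [2,4] N   <
      [2,3] "map" : PP\NP
      [3,4] "city" : N\(PP\NP)
  [4,6] S\NP   <B
    [4,5] "in" : NP\NP
    [5,6] "found" : S\NP

[0,1] NP/(N\S)  lex  "from"
[1,2] (N\S)/N  lex  "ate"
[0,2] NP/N  >B  k=1
[2,3] PP\NP  lex  "map"
[3,4] N\(PP\NP)  lex  "city"
[2,4] N  <  k=3
[0,4] NP  >  k=2
[4,5] NP\NP  lex  "in"
[5,6] S\NP  lex  "found"
[4,6] S\NP  <B  k=5
[0,6] S  <  k=4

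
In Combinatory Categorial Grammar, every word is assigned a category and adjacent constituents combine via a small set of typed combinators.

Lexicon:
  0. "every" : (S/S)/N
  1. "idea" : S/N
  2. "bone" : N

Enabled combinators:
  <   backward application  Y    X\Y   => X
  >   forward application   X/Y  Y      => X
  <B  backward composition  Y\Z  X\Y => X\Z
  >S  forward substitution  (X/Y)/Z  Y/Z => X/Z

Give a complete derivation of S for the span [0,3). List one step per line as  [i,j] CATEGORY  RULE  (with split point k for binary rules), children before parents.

[0,3] S   >
  [0,2] S/N   >S
    [0,1] "every" : (S/S)/N
    [1,2] "idea" : S/N
  [2,3] "bone" : N

[0,1] (S/S)/N  lex  "every"
[1,2] S/N  lex  "idea"
[0,2] S/N  >S  k=1
[2,3] N  lex  "bone"
[0,3] S  >  k=2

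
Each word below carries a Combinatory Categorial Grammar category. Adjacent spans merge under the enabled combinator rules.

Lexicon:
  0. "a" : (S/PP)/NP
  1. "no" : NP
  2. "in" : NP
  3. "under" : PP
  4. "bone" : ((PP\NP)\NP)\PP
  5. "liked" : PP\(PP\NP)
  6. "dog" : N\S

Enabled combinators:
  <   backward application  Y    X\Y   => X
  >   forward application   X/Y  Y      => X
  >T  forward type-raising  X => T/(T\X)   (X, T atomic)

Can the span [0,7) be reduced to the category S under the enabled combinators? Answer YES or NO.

(S/PP)/NP NP NP PP ((PP\NP)\NP)\PP PP\(PP\NP) N\S
CKY chart[0,7] = {N, N/(N\N), NP/(NP\N), PP/(PP\N), S/(S\N)}; S ∉ chart

NO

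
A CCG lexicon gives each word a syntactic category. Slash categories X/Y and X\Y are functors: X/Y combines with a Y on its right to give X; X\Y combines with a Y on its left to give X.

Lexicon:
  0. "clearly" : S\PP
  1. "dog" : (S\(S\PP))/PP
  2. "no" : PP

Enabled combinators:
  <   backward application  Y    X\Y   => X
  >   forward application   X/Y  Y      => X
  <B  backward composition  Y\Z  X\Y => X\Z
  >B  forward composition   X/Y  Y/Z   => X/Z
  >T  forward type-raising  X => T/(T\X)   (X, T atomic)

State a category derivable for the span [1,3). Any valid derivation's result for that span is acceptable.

[0,3] S   <
  [0,1] "clearly" : S\PP
  [1,3] S\(S\PP)   >
    [1,2] "dog" : (S\(S\PP))/PP
    [2,3] "no" : PP

S\(S\PP)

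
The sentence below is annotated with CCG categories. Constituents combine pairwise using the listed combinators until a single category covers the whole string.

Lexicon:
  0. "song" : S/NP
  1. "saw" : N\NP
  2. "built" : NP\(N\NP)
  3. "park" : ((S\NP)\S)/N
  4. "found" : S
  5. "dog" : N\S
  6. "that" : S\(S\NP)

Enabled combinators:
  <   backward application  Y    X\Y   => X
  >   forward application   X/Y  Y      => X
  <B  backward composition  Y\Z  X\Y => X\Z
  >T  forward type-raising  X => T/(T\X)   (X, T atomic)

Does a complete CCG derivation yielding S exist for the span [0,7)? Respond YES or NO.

YES

[0,7] S   <
  [0,6] S\NP   <
    [0,3] S   >
      [0,1] "song" : S/NP
      [1,3] NP   <
        [1,2] "saw" : N\NP
        [2,3] "built" : NP\(N\NP)
    [3,6] (S\NP)\S   >
      [3,4] "park" : ((S\NP)\S)/N
      [4,6] N   >
        [4,5] N/(N\S)   >T
          [4,5] "found" : S
        [5,6] "dog" : N\S
  [6,7] "that" : S\(S\NP)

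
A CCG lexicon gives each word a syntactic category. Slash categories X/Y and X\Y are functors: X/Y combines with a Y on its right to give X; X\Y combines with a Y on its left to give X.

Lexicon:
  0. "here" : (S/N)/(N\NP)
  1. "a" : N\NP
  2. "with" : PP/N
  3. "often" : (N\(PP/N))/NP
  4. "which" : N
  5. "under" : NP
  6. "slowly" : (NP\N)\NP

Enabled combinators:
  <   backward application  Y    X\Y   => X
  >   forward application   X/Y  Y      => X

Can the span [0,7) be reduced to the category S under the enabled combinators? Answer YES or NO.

[0,7] S   >
  [0,2] S/N   >
    [0,1] "here" : (S/N)/(N\NP)
    [1,2] "a" : N\NP
  [2,7] N   <
    [2,3] "with" : PP/N
    [3,7] N\(PP/N)   >
      [3,4] "often" : (N\(PP/N))/NP
      [4,7] NP   <
        [4,5] "which" : N
        [5,7] NP\N   <
          [5,6] "under" : NP
          [6,7] "slowly" : (NP\N)\NP

YES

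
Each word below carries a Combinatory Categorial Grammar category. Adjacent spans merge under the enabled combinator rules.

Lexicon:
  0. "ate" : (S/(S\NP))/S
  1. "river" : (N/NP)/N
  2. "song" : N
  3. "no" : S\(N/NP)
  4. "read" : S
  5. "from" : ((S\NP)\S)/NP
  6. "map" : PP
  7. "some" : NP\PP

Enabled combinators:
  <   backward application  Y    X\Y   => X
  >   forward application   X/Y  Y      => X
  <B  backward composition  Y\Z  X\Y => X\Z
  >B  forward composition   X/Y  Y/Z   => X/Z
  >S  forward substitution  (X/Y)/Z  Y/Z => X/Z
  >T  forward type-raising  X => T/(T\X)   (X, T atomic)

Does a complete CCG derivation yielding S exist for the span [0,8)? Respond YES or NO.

YES

[0,8] S   >
  [0,4] S/(S\NP)   >
    [0,1] "ate" : (S/(S\NP))/S
    [1,4] S   <
      [1,3] N/NP   >
        [1,2] "river" : (N/NP)/N
        [2,3] "song" : N
      [3,4] "no" : S\(N/NP)
  [4,8] S\NP   <
    [4,5] "read" : S
    [5,8] (S\NP)\S   >
      [5,6] "from" : ((S\NP)\S)/NP
      [6,8] NP   <
        [6,7] "map" : PP
        [7,8] "some" : NP\PP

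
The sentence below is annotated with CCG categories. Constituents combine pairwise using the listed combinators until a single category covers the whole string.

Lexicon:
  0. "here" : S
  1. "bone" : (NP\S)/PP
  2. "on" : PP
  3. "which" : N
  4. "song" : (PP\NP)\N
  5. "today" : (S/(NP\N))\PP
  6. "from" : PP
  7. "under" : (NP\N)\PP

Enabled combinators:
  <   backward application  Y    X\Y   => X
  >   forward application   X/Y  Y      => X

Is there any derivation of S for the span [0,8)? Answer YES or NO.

[0,8] S   >
  [0,6] S/(NP\N)   <
    [0,5] PP   <
      [0,3] NP   <
        [0,1] "here" : S
        [1,3] NP\S   >
          [1,2] "bone" : (NP\S)/PP
          [2,3] "on" : PP
      [3,5] PP\NP   <
        [3,4] "which" : N
        [4,5] "song" : (PP\NP)\N
    [5,6] "today" : (S/(NP\N))\PP
  [6,8] NP\N   <
    [6,7] "from" : PP
    [7,8] "under" : (NP\N)\PP

YES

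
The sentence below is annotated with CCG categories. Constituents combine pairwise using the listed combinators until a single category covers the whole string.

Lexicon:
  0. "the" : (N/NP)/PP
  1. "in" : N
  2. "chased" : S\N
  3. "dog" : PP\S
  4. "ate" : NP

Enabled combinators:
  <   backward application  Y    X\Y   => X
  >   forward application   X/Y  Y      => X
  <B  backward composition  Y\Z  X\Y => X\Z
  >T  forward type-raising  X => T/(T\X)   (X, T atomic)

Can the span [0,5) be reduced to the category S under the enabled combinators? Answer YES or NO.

(N/NP)/PP N S\N PP\S NP
CKY chart[0,5] = {N, N/(N\N), NP/(NP\N), PP/(PP\N), S/(S\N)}; S ∉ chart

NO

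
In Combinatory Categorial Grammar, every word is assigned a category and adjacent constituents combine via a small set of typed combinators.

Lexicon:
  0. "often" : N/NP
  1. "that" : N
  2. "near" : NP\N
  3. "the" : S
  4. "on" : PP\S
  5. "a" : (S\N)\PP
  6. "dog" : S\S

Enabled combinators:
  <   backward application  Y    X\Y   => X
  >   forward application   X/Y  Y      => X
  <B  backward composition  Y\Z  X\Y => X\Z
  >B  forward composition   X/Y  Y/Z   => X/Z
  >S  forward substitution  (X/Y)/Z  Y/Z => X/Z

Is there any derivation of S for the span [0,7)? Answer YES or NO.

[0,7] S   <
  [0,3] N   >
    [0,1] "often" : N/NP
    [1,3] NP   <
      [1,2] "that" : N
      [2,3] "near" : NP\N
  [3,7] S\N   <B
    [3,6] S\N   <
      [3,5] PP   <
        [3,4] "the" : S
        [4,5] "on" : PP\S
      [5,6] "a" : (S\N)\PP
    [6,7] "dog" : S\S

YES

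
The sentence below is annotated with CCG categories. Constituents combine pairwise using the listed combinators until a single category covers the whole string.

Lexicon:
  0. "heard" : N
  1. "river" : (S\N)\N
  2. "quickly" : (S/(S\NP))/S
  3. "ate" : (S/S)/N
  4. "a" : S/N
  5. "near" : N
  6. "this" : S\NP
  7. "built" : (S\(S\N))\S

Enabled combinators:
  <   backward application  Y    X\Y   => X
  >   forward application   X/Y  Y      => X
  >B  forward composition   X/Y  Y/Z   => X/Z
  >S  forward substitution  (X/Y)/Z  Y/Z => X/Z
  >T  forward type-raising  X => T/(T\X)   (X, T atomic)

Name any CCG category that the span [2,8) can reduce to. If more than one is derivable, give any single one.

[0,8] S   <
  [0,2] S\N   <
    [0,1] "heard" : N
    [1,2] "river" : (S\N)\N
  [2,8] S\(S\N)   <
    [2,7] S   >
      [2,6] S/(S\NP)   >
        [2,3] "quickly" : (S/(S\NP))/S
        [3,6] S   >
          [3,5] S/N   >S
            [3,4] "ate" : (S/S)/N
            [4,5] "a" : S/N
          [5,6] "near" : N
      [6,7] "this" : S\NP
    [7,8] "built" : (S\(S\N))\S

S\(S\N)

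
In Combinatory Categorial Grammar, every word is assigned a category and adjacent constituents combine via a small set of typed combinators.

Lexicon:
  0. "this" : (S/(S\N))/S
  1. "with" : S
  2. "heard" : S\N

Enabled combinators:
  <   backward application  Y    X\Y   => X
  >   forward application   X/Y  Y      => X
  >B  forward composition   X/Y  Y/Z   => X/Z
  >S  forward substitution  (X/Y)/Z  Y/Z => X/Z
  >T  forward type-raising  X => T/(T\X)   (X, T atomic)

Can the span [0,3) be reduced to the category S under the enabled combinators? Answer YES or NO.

[0,3] S   >
  [0,2] S/(S\N)   >
    [0,1] "this" : (S/(S\N))/S
    [1,2] "with" : S
  [2,3] "heard" : S\N

YES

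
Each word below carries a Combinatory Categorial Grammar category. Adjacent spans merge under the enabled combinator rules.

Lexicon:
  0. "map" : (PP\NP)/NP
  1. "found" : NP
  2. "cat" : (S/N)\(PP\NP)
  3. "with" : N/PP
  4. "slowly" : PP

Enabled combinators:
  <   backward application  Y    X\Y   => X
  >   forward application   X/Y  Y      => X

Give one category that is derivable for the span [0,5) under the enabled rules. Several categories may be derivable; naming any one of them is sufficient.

[0,5] S   >
  [0,3] S/N   <
    [0,2] PP\NP   >
      [0,1] "map" : (PP\NP)/NP
      [1,2] "found" : NP
    [2,3] "cat" : (S/N)\(PP\NP)
  [3,5] N   >
    [3,4] "with" : N/PP
    [4,5] "slowly" : PP

S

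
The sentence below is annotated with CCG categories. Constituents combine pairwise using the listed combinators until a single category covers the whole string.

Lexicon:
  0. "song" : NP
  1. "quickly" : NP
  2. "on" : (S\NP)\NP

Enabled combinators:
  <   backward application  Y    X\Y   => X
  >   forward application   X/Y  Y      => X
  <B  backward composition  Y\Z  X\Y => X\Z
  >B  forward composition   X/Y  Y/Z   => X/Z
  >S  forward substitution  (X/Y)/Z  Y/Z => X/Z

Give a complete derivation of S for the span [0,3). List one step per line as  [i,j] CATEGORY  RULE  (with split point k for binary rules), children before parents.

[0,1] NP  lex  "song"
[1,2] NP  lex  "quickly"
[2,3] (S\NP)\NP  lex  "on"
[1,3] S\NP  <  k=2
[0,3] S  <  k=1

[0,3] S   <
  [0,1] "song" : NP
  [1,3] S\NP   <
    [1,2] "quickly" : NP
    [2,3] "on" : (S\NP)\NP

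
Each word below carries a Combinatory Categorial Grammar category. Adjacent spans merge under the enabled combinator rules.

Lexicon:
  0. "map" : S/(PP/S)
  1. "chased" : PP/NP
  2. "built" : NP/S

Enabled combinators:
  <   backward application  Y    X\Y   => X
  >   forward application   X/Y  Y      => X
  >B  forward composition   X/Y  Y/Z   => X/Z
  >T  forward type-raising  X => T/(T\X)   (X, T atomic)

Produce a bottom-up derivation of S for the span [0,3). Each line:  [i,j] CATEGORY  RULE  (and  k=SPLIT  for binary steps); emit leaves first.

[0,1] S/(PP/S)  lex  "map"
[1,2] PP/NP  lex  "chased"
[2,3] NP/S  lex  "built"
[1,3] PP/S  >B  k=2
[0,3] S  >  k=1

[0,3] S   >
  [0,1] "map" : S/(PP/S)
  [1,3] PP/S   >B
    [1,2] "chased" : PP/NP
    [2,3] "built" : NP/S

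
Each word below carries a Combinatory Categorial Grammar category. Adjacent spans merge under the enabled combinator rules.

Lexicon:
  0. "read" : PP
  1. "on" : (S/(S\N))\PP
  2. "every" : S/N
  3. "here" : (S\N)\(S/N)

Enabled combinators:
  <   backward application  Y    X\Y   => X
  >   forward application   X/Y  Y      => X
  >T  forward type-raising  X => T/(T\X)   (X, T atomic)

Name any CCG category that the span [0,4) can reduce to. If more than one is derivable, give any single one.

S

[0,4] S   >
  [0,2] S/(S\N)   <
    [0,1] "read" : PP
    [1,2] "on" : (S/(S\N))\PP
  [2,4] S\N   <
    [2,3] "every" : S/N
    [3,4] "here" : (S\N)\(S/N)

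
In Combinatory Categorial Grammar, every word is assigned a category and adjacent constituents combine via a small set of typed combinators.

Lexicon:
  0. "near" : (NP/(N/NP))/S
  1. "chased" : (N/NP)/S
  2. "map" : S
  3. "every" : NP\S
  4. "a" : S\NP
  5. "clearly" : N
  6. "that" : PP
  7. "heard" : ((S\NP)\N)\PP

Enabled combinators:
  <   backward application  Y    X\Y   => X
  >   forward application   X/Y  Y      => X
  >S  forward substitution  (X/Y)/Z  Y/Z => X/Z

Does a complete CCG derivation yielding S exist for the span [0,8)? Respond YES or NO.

[0,8] S   <
  [0,5] NP   >
    [0,2] NP/S   >S
      [0,1] "near" : (NP/(N/NP))/S
      [1,2] "chased" : (N/NP)/S
    [2,5] S   <
      [2,4] NP   <
        [2,3] "map" : S
        [3,4] "every" : NP\S
      [4,5] "a" : S\NP
  [5,8] S\NP   <
    [5,6] "clearly" : N
    [6,8] (S\NP)\N   <
      [6,7] "that" : PP
      [7,8] "heard" : ((S\NP)\N)\PP

YES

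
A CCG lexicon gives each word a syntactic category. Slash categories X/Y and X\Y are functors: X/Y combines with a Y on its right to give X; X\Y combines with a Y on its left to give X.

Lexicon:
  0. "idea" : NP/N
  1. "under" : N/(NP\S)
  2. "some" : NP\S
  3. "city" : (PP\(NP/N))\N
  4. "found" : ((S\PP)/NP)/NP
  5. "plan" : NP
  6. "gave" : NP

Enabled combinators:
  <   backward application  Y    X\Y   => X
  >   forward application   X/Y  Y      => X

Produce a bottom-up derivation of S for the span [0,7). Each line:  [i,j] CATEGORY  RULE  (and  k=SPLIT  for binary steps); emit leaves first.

[0,7] S   <
  [0,4] PP   <
    [0,1] "idea" : NP/N
    [1,4] PP\(NP/N)   <
      [1,3] N   >
        [1,2] "under" : N/(NP\S)
        [2,3] "some" : NP\S
      [3,4] "city" : (PP\(NP/N))\N
  [4,7] S\PP   >
    [4,6] (S\PP)/NP   >
      [4,5] "found" : ((S\PP)/NP)/NP
      [5,6] "plan" : NP
    [6,7] "gave" : NP

[0,1] NP/N  lex  "idea"
[1,2] N/(NP\S)  lex  "under"
[2,3] NP\S  lex  "some"
[1,3] N  >  k=2
[3,4] (PP\(NP/N))\N  lex  "city"
[1,4] PP\(NP/N)  <  k=3
[0,4] PP  <  k=1
[4,5] ((S\PP)/NP)/NP  lex  "found"
[5,6] NP  lex  "plan"
[4,6] (S\PP)/NP  >  k=5
[6,7] NP  lex  "gave"
[4,7] S\PP  >  k=6
[0,7] S  <  k=4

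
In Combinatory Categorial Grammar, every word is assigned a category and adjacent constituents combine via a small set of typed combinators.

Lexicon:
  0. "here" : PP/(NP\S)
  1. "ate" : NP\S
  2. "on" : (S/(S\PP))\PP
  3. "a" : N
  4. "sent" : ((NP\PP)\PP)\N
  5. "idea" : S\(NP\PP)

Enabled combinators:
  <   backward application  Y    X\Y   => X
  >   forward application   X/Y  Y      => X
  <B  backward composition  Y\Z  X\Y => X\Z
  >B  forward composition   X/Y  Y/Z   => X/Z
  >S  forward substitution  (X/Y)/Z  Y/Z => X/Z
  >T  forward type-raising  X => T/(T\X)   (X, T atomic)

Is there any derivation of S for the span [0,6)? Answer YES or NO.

YES

[0,6] S   >
  [0,3] S/(S\PP)   <
    [0,2] PP   >
      [0,1] "here" : PP/(NP\S)
      [1,2] "ate" : NP\S
    [2,3] "on" : (S/(S\PP))\PP
  [3,6] S\PP   <B
    [3,5] (NP\PP)\PP   <
      [3,4] "a" : N
      [4,5] "sent" : ((NP\PP)\PP)\N
    [5,6] "idea" : S\(NP\PP)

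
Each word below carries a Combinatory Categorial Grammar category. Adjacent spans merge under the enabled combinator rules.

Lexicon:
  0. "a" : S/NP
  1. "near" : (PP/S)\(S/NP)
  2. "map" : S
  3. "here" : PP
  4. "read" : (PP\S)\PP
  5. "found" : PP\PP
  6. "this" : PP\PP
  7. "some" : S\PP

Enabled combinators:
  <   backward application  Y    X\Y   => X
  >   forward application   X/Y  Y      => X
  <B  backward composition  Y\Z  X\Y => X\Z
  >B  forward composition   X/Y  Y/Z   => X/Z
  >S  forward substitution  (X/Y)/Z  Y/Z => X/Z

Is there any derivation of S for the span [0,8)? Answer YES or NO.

S/NP (PP/S)\(S/NP) S PP (PP\S)\PP PP\PP PP\PP S\PP
CKY chart[0,8] = {PP}; S ∉ chart

NO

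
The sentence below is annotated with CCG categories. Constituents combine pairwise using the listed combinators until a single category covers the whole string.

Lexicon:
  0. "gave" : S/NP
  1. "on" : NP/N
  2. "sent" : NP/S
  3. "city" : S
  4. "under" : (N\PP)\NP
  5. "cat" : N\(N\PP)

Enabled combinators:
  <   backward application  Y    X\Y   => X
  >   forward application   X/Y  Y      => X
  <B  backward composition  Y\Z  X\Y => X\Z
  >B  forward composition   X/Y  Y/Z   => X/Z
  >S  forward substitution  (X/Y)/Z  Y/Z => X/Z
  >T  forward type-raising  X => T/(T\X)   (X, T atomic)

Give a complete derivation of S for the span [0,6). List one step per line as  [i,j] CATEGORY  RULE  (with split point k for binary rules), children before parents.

[0,1] S/NP  lex  "gave"
[1,2] NP/N  lex  "on"
[0,2] S/N  >B  k=1
[2,3] NP/S  lex  "sent"
[3,4] S  lex  "city"
[2,4] NP  >  k=3
[4,5] (N\PP)\NP  lex  "under"
[2,5] N\PP  <  k=4
[5,6] N\(N\PP)  lex  "cat"
[2,6] N  <  k=5
[0,6] S  >  k=2

[0,6] S   >
  [0,2] S/N   >B
    [0,1] "gave" : S/NP
    [1,2] "on" : NP/N
  [2,6] N   <
    [2,5] N\PP   <
      [2,4] NP   >
        [2,3] "sent" : NP/S
        [3,4] "city" : S
      [4,5] "under" : (N\PP)\NP
    [5,6] "cat" : N\(N\PP)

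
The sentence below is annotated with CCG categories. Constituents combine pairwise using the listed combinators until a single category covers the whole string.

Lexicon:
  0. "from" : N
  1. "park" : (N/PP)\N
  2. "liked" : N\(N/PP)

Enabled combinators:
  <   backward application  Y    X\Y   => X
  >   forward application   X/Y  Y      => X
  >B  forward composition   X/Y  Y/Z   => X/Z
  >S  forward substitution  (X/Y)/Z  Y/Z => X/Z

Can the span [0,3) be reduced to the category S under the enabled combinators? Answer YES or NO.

NO

N (N/PP)\N N\(N/PP)
CKY chart[0,3] = {N}; S ∉ chart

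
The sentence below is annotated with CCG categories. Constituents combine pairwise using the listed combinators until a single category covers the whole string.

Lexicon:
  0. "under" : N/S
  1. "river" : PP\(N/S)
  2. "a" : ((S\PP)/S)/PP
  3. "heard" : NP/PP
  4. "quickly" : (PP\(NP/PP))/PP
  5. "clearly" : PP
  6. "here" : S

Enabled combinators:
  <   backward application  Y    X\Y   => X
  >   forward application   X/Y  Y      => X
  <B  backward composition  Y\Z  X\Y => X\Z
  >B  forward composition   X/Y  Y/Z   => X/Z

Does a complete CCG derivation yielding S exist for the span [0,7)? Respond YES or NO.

[0,7] S   <
  [0,2] PP   <
    [0,1] "under" : N/S
    [1,2] "river" : PP\(N/S)
  [2,7] S\PP   >
    [2,6] (S\PP)/S   >
      [2,3] "a" : ((S\PP)/S)/PP
      [3,6] PP   <
        [3,4] "heard" : NP/PP
        [4,6] PP\(NP/PP)   >
          [4,5] "quickly" : (PP\(NP/PP))/PP
          [5,6] "clearly" : PP
    [6,7] "here" : S

YES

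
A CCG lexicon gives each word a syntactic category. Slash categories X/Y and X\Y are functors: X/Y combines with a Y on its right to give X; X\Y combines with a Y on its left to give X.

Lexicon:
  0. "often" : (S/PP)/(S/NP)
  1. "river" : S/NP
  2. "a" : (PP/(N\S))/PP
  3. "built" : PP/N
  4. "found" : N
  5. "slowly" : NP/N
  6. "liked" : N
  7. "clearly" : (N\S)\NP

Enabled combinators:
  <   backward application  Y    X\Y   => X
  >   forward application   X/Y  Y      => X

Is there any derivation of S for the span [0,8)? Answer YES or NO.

YES

[0,8] S   >
  [0,2] S/PP   >
    [0,1] "often" : (S/PP)/(S/NP)
    [1,2] "river" : S/NP
  [2,8] PP   >
    [2,5] PP/(N\S)   >
      [2,3] "a" : (PP/(N\S))/PP
      [3,5] PP   >
        [3,4] "built" : PP/N
        [4,5] "found" : N
    [5,8] N\S   <
      [5,7] NP   >
        [5,6] "slowly" : NP/N
        [6,7] "liked" : N
      [7,8] "clearly" : (N\S)\NP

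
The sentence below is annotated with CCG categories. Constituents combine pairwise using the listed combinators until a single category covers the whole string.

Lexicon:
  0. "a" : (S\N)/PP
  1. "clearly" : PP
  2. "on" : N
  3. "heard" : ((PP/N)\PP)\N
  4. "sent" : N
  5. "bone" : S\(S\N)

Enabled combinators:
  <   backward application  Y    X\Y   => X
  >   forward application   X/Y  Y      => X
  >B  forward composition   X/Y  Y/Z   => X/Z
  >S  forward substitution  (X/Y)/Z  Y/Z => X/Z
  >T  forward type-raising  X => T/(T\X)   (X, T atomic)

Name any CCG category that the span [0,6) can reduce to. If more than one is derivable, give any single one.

S

[0,6] S   <
  [0,5] S\N   >
    [0,1] "a" : (S\N)/PP
    [1,5] PP   >
      [1,4] PP/N   <
        [1,2] "clearly" : PP
        [2,4] (PP/N)\PP   <
          [2,3] "on" : N
          [3,4] "heard" : ((PP/N)\PP)\N
      [4,5] "sent" : N
  [5,6] "bone" : S\(S\N)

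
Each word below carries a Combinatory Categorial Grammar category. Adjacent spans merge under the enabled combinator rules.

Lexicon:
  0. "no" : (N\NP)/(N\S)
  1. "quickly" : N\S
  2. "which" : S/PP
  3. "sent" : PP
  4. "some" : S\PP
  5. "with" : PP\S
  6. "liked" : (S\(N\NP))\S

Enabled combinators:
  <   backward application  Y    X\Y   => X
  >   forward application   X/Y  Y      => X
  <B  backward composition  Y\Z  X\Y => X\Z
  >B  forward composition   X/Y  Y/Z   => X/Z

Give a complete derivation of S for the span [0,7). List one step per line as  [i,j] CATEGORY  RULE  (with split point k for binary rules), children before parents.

[0,1] (N\NP)/(N\S)  lex  "no"
[1,2] N\S  lex  "quickly"
[0,2] N\NP  >  k=1
[2,3] S/PP  lex  "which"
[3,4] PP  lex  "sent"
[4,5] S\PP  lex  "some"
[3,5] S  <  k=4
[5,6] PP\S  lex  "with"
[3,6] PP  <  k=5
[2,6] S  >  k=3
[6,7] (S\(N\NP))\S  lex  "liked"
[2,7] S\(N\NP)  <  k=6
[0,7] S  <  k=2

[0,7] S   <
  [0,2] N\NP   >
    [0,1] "no" : (N\NP)/(N\S)
    [1,2] "quickly" : N\S
  [2,7] S\(N\NP)   <
    [2,6] S   >
      [2,3] "which" : S/PP
      [3,6] PP   <
        [3,5] S   <
          [3,4] "sent" : PP
          [4,5] "some" : S\PP
        [5,6] "with" : PP\S
    [6,7] "liked" : (S\(N\NP))\S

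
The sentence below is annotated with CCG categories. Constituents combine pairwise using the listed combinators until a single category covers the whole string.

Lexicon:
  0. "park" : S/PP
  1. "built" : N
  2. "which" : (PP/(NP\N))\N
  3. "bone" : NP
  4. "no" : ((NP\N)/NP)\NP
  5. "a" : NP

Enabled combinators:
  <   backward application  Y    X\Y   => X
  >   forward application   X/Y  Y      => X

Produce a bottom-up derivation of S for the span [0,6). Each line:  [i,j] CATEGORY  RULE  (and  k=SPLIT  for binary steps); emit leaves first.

[0,6] S   >
  [0,1] "park" : S/PP
  [1,6] PP   >
    [1,3] PP/(NP\N)   <
      [1,2] "built" : N
      [2,3] "which" : (PP/(NP\N))\N
    [3,6] NP\N   >
      [3,5] (NP\N)/NP   <
        [3,4] "bone" : NP
        [4,5] "no" : ((NP\N)/NP)\NP
      [5,6] "a" : NP

[0,1] S/PP  lex  "park"
[1,2] N  lex  "built"
[2,3] (PP/(NP\N))\N  lex  "which"
[1,3] PP/(NP\N)  <  k=2
[3,4] NP  lex  "bone"
[4,5] ((NP\N)/NP)\NP  lex  "no"
[3,5] (NP\N)/NP  <  k=4
[5,6] NP  lex  "a"
[3,6] NP\N  >  k=5
[1,6] PP  >  k=3
[0,6] S  >  k=1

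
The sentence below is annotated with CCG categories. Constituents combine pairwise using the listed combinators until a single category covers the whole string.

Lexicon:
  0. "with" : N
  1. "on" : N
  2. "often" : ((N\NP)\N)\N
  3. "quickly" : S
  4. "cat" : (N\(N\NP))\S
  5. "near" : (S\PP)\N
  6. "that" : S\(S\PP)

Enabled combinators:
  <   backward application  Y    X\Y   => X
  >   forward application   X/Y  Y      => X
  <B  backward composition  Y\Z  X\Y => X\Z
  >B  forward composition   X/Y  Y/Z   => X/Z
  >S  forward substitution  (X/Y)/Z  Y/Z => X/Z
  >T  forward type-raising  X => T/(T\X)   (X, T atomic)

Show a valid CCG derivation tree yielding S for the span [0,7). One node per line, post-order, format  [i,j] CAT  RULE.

[0,7] S   <
  [0,6] S\PP   <
    [0,5] N   <
      [0,3] N\NP   <
        [0,1] "with" : N
        [1,3] (N\NP)\N   <
          [1,2] "on" : N
          [2,3] "often" : ((N\NP)\N)\N
      [3,5] N\(N\NP)   <
        [3,4] "quickly" : S
        [4,5] "cat" : (N\(N\NP))\S
    [5,6] "near" : (S\PP)\N
  [6,7] "that" : S\(S\PP)

[0,1] N  lex  "with"
[1,2] N  lex  "on"
[2,3] ((N\NP)\N)\N  lex  "often"
[1,3] (N\NP)\N  <  k=2
[0,3] N\NP  <  k=1
[3,4] S  lex  "quickly"
[4,5] (N\(N\NP))\S  lex  "cat"
[3,5] N\(N\NP)  <  k=4
[0,5] N  <  k=3
[5,6] (S\PP)\N  lex  "near"
[0,6] S\PP  <  k=5
[6,7] S\(S\PP)  lex  "that"
[0,7] S  <  k=6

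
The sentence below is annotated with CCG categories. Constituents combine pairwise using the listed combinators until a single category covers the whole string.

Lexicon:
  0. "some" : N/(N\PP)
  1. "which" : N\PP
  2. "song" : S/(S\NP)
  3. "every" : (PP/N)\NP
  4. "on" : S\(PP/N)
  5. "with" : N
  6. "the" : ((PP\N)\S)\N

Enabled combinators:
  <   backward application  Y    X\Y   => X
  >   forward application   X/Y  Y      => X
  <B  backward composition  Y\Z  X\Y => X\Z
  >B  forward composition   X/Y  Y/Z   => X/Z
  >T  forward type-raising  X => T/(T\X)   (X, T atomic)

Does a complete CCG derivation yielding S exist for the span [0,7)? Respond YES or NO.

NO

N/(N\PP) N\PP S/(S\NP) (PP/N)\NP S\(PP/N) N ((PP\N)\S)\N
CKY chart[0,7] = {N/(N\PP), NP/(NP\PP), PP, PP/(PP\PP), S/(S\PP)}; S ∉ chart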